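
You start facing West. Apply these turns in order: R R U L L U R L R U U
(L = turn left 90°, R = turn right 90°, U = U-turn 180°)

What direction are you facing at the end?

Answer: Final heading: North

Derivation:
Start: West
  R (right (90° clockwise)) -> North
  R (right (90° clockwise)) -> East
  U (U-turn (180°)) -> West
  L (left (90° counter-clockwise)) -> South
  L (left (90° counter-clockwise)) -> East
  U (U-turn (180°)) -> West
  R (right (90° clockwise)) -> North
  L (left (90° counter-clockwise)) -> West
  R (right (90° clockwise)) -> North
  U (U-turn (180°)) -> South
  U (U-turn (180°)) -> North
Final: North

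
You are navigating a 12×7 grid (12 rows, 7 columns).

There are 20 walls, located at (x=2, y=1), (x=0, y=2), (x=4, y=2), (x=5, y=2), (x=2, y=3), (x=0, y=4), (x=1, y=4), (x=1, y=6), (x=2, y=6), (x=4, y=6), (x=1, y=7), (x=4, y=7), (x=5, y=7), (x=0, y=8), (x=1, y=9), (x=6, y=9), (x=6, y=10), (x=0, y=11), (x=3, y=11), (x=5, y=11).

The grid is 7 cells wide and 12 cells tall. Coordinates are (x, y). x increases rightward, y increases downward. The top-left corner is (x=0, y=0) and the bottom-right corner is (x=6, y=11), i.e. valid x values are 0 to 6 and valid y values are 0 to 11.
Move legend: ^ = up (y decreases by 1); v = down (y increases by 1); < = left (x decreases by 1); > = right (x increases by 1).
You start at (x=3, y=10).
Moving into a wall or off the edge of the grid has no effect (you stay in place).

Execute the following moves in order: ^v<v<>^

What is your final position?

Answer: Final position: (x=2, y=10)

Derivation:
Start: (x=3, y=10)
  ^ (up): (x=3, y=10) -> (x=3, y=9)
  v (down): (x=3, y=9) -> (x=3, y=10)
  < (left): (x=3, y=10) -> (x=2, y=10)
  v (down): (x=2, y=10) -> (x=2, y=11)
  < (left): (x=2, y=11) -> (x=1, y=11)
  > (right): (x=1, y=11) -> (x=2, y=11)
  ^ (up): (x=2, y=11) -> (x=2, y=10)
Final: (x=2, y=10)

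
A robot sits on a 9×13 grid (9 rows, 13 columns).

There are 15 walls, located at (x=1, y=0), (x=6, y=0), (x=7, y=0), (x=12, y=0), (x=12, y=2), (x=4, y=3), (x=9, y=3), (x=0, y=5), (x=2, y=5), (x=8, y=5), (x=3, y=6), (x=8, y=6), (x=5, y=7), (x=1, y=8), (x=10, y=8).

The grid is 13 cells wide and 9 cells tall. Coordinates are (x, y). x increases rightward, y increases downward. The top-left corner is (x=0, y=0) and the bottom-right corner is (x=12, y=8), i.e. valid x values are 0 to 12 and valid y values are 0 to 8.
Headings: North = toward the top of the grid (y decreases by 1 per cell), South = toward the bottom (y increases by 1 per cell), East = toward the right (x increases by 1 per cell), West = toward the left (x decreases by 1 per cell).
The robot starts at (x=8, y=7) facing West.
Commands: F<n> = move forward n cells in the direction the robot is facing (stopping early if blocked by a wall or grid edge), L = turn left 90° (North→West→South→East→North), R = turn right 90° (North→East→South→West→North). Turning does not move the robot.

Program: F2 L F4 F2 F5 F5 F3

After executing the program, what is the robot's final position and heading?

Start: (x=8, y=7), facing West
  F2: move forward 2, now at (x=6, y=7)
  L: turn left, now facing South
  F4: move forward 1/4 (blocked), now at (x=6, y=8)
  F2: move forward 0/2 (blocked), now at (x=6, y=8)
  F5: move forward 0/5 (blocked), now at (x=6, y=8)
  F5: move forward 0/5 (blocked), now at (x=6, y=8)
  F3: move forward 0/3 (blocked), now at (x=6, y=8)
Final: (x=6, y=8), facing South

Answer: Final position: (x=6, y=8), facing South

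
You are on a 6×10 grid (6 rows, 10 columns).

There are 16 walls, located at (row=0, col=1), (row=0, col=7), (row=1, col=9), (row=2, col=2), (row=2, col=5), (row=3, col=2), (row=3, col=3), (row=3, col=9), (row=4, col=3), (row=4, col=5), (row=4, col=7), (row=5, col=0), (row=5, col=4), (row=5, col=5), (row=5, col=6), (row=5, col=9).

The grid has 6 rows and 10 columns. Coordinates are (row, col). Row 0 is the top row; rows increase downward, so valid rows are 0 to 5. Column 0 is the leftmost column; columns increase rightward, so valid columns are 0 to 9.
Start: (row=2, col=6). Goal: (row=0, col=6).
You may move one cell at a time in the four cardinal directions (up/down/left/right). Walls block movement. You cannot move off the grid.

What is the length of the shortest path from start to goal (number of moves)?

BFS from (row=2, col=6) until reaching (row=0, col=6):
  Distance 0: (row=2, col=6)
  Distance 1: (row=1, col=6), (row=2, col=7), (row=3, col=6)
  Distance 2: (row=0, col=6), (row=1, col=5), (row=1, col=7), (row=2, col=8), (row=3, col=5), (row=3, col=7), (row=4, col=6)  <- goal reached here
One shortest path (2 moves): (row=2, col=6) -> (row=1, col=6) -> (row=0, col=6)

Answer: Shortest path length: 2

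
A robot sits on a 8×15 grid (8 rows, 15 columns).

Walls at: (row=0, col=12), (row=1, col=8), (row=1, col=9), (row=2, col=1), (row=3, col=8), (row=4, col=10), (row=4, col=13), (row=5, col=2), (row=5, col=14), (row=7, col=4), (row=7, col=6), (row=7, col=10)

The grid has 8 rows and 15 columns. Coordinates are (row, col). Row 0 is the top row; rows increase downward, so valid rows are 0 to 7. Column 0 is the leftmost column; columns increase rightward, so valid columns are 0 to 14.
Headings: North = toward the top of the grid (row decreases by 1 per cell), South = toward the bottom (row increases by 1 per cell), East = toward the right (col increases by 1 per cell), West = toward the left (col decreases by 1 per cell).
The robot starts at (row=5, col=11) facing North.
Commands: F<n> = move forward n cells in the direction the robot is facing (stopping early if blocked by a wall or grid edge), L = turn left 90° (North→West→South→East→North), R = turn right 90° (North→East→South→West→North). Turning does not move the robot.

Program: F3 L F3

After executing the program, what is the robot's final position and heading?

Start: (row=5, col=11), facing North
  F3: move forward 3, now at (row=2, col=11)
  L: turn left, now facing West
  F3: move forward 3, now at (row=2, col=8)
Final: (row=2, col=8), facing West

Answer: Final position: (row=2, col=8), facing West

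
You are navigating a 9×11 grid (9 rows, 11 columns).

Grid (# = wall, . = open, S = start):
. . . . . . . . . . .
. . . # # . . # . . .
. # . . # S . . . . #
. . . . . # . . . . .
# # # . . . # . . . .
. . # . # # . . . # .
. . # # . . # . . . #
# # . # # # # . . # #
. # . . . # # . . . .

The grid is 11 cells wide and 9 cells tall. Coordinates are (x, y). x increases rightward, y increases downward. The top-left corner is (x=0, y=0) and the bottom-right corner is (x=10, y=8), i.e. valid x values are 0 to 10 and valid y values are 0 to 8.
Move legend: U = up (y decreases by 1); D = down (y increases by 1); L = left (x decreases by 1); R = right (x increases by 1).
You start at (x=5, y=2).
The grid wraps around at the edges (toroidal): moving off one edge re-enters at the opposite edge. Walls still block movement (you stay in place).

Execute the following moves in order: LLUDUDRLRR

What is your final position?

Answer: Final position: (x=7, y=2)

Derivation:
Start: (x=5, y=2)
  L (left): blocked, stay at (x=5, y=2)
  L (left): blocked, stay at (x=5, y=2)
  U (up): (x=5, y=2) -> (x=5, y=1)
  D (down): (x=5, y=1) -> (x=5, y=2)
  U (up): (x=5, y=2) -> (x=5, y=1)
  D (down): (x=5, y=1) -> (x=5, y=2)
  R (right): (x=5, y=2) -> (x=6, y=2)
  L (left): (x=6, y=2) -> (x=5, y=2)
  R (right): (x=5, y=2) -> (x=6, y=2)
  R (right): (x=6, y=2) -> (x=7, y=2)
Final: (x=7, y=2)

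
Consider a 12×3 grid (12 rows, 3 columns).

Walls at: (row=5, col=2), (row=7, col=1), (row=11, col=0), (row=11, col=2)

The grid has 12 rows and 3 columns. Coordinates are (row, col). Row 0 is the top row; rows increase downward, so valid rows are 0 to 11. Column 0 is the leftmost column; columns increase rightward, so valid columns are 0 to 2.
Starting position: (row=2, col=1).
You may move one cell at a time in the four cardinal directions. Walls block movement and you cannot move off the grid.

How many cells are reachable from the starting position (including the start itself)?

BFS flood-fill from (row=2, col=1):
  Distance 0: (row=2, col=1)
  Distance 1: (row=1, col=1), (row=2, col=0), (row=2, col=2), (row=3, col=1)
  Distance 2: (row=0, col=1), (row=1, col=0), (row=1, col=2), (row=3, col=0), (row=3, col=2), (row=4, col=1)
  Distance 3: (row=0, col=0), (row=0, col=2), (row=4, col=0), (row=4, col=2), (row=5, col=1)
  Distance 4: (row=5, col=0), (row=6, col=1)
  Distance 5: (row=6, col=0), (row=6, col=2)
  Distance 6: (row=7, col=0), (row=7, col=2)
  Distance 7: (row=8, col=0), (row=8, col=2)
  Distance 8: (row=8, col=1), (row=9, col=0), (row=9, col=2)
  Distance 9: (row=9, col=1), (row=10, col=0), (row=10, col=2)
  Distance 10: (row=10, col=1)
  Distance 11: (row=11, col=1)
Total reachable: 32 (grid has 32 open cells total)

Answer: Reachable cells: 32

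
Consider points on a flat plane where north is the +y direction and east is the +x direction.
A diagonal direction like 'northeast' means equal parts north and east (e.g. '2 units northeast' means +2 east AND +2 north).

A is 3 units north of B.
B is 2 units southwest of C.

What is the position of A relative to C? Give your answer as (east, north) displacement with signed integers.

Place C at the origin (east=0, north=0).
  B is 2 units southwest of C: delta (east=-2, north=-2); B at (east=-2, north=-2).
  A is 3 units north of B: delta (east=+0, north=+3); A at (east=-2, north=1).
Therefore A relative to C: (east=-2, north=1).

Answer: A is at (east=-2, north=1) relative to C.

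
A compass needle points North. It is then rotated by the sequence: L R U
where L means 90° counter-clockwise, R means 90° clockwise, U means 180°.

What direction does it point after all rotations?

Start: North
  L (left (90° counter-clockwise)) -> West
  R (right (90° clockwise)) -> North
  U (U-turn (180°)) -> South
Final: South

Answer: Final heading: South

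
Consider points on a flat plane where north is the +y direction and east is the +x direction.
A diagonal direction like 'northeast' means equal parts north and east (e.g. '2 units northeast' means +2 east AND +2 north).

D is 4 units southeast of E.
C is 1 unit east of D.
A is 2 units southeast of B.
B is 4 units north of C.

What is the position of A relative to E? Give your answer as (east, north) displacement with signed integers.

Answer: A is at (east=7, north=-2) relative to E.

Derivation:
Place E at the origin (east=0, north=0).
  D is 4 units southeast of E: delta (east=+4, north=-4); D at (east=4, north=-4).
  C is 1 unit east of D: delta (east=+1, north=+0); C at (east=5, north=-4).
  B is 4 units north of C: delta (east=+0, north=+4); B at (east=5, north=0).
  A is 2 units southeast of B: delta (east=+2, north=-2); A at (east=7, north=-2).
Therefore A relative to E: (east=7, north=-2).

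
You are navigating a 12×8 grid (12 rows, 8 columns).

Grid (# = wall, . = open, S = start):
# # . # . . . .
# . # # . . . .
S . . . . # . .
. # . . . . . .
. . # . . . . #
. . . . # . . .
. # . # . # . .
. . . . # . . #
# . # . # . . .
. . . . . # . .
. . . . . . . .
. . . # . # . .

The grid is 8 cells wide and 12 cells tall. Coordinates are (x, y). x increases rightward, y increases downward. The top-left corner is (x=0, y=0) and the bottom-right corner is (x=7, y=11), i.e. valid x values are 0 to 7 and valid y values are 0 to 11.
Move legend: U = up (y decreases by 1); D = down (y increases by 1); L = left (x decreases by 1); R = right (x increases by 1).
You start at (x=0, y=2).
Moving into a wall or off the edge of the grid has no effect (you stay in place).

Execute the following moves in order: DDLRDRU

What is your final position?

Start: (x=0, y=2)
  D (down): (x=0, y=2) -> (x=0, y=3)
  D (down): (x=0, y=3) -> (x=0, y=4)
  L (left): blocked, stay at (x=0, y=4)
  R (right): (x=0, y=4) -> (x=1, y=4)
  D (down): (x=1, y=4) -> (x=1, y=5)
  R (right): (x=1, y=5) -> (x=2, y=5)
  U (up): blocked, stay at (x=2, y=5)
Final: (x=2, y=5)

Answer: Final position: (x=2, y=5)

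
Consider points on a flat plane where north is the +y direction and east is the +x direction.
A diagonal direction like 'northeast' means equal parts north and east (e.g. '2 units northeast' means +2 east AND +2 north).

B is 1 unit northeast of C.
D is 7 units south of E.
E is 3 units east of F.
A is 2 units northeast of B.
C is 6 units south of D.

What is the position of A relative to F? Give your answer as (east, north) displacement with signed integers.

Place F at the origin (east=0, north=0).
  E is 3 units east of F: delta (east=+3, north=+0); E at (east=3, north=0).
  D is 7 units south of E: delta (east=+0, north=-7); D at (east=3, north=-7).
  C is 6 units south of D: delta (east=+0, north=-6); C at (east=3, north=-13).
  B is 1 unit northeast of C: delta (east=+1, north=+1); B at (east=4, north=-12).
  A is 2 units northeast of B: delta (east=+2, north=+2); A at (east=6, north=-10).
Therefore A relative to F: (east=6, north=-10).

Answer: A is at (east=6, north=-10) relative to F.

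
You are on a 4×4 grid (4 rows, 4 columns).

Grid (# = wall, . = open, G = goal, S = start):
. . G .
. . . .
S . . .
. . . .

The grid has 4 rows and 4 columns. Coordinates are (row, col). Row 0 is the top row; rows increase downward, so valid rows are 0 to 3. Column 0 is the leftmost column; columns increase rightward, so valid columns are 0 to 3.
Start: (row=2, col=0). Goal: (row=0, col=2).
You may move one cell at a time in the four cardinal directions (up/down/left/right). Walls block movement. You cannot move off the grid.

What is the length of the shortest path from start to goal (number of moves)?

BFS from (row=2, col=0) until reaching (row=0, col=2):
  Distance 0: (row=2, col=0)
  Distance 1: (row=1, col=0), (row=2, col=1), (row=3, col=0)
  Distance 2: (row=0, col=0), (row=1, col=1), (row=2, col=2), (row=3, col=1)
  Distance 3: (row=0, col=1), (row=1, col=2), (row=2, col=3), (row=3, col=2)
  Distance 4: (row=0, col=2), (row=1, col=3), (row=3, col=3)  <- goal reached here
One shortest path (4 moves): (row=2, col=0) -> (row=2, col=1) -> (row=2, col=2) -> (row=1, col=2) -> (row=0, col=2)

Answer: Shortest path length: 4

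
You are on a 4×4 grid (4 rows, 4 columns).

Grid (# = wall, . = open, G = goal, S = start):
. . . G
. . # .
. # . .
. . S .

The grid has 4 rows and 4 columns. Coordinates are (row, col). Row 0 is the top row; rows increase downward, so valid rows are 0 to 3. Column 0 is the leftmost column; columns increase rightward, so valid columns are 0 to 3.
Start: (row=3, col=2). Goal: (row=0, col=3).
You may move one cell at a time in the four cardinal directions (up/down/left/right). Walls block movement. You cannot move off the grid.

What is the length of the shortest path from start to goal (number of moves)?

Answer: Shortest path length: 4

Derivation:
BFS from (row=3, col=2) until reaching (row=0, col=3):
  Distance 0: (row=3, col=2)
  Distance 1: (row=2, col=2), (row=3, col=1), (row=3, col=3)
  Distance 2: (row=2, col=3), (row=3, col=0)
  Distance 3: (row=1, col=3), (row=2, col=0)
  Distance 4: (row=0, col=3), (row=1, col=0)  <- goal reached here
One shortest path (4 moves): (row=3, col=2) -> (row=3, col=3) -> (row=2, col=3) -> (row=1, col=3) -> (row=0, col=3)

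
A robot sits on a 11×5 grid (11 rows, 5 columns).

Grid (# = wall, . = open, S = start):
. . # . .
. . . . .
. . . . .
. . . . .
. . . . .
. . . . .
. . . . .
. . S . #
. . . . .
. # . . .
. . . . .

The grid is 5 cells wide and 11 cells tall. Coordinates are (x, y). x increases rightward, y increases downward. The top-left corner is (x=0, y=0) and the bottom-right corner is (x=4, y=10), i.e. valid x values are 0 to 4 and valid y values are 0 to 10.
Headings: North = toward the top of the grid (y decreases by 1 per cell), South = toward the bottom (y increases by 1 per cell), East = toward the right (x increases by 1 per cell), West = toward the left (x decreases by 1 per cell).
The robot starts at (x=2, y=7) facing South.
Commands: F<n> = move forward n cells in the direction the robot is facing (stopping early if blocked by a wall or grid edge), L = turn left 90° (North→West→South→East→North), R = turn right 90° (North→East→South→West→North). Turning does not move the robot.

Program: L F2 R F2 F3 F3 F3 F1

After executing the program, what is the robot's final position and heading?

Answer: Final position: (x=3, y=10), facing South

Derivation:
Start: (x=2, y=7), facing South
  L: turn left, now facing East
  F2: move forward 1/2 (blocked), now at (x=3, y=7)
  R: turn right, now facing South
  F2: move forward 2, now at (x=3, y=9)
  F3: move forward 1/3 (blocked), now at (x=3, y=10)
  F3: move forward 0/3 (blocked), now at (x=3, y=10)
  F3: move forward 0/3 (blocked), now at (x=3, y=10)
  F1: move forward 0/1 (blocked), now at (x=3, y=10)
Final: (x=3, y=10), facing South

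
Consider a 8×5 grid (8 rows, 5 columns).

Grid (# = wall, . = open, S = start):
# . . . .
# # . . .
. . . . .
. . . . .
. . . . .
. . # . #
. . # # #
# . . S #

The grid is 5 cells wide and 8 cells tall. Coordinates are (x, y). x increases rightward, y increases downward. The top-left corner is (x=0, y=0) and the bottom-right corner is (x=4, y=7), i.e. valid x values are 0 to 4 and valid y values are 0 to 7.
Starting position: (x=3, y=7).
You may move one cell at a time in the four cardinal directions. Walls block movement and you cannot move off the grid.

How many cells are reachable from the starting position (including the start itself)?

BFS flood-fill from (x=3, y=7):
  Distance 0: (x=3, y=7)
  Distance 1: (x=2, y=7)
  Distance 2: (x=1, y=7)
  Distance 3: (x=1, y=6)
  Distance 4: (x=1, y=5), (x=0, y=6)
  Distance 5: (x=1, y=4), (x=0, y=5)
  Distance 6: (x=1, y=3), (x=0, y=4), (x=2, y=4)
  Distance 7: (x=1, y=2), (x=0, y=3), (x=2, y=3), (x=3, y=4)
  Distance 8: (x=0, y=2), (x=2, y=2), (x=3, y=3), (x=4, y=4), (x=3, y=5)
  Distance 9: (x=2, y=1), (x=3, y=2), (x=4, y=3)
  Distance 10: (x=2, y=0), (x=3, y=1), (x=4, y=2)
  Distance 11: (x=1, y=0), (x=3, y=0), (x=4, y=1)
  Distance 12: (x=4, y=0)
Total reachable: 30 (grid has 30 open cells total)

Answer: Reachable cells: 30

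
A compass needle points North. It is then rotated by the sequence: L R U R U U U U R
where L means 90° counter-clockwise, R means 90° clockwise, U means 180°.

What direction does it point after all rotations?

Answer: Final heading: North

Derivation:
Start: North
  L (left (90° counter-clockwise)) -> West
  R (right (90° clockwise)) -> North
  U (U-turn (180°)) -> South
  R (right (90° clockwise)) -> West
  U (U-turn (180°)) -> East
  U (U-turn (180°)) -> West
  U (U-turn (180°)) -> East
  U (U-turn (180°)) -> West
  R (right (90° clockwise)) -> North
Final: North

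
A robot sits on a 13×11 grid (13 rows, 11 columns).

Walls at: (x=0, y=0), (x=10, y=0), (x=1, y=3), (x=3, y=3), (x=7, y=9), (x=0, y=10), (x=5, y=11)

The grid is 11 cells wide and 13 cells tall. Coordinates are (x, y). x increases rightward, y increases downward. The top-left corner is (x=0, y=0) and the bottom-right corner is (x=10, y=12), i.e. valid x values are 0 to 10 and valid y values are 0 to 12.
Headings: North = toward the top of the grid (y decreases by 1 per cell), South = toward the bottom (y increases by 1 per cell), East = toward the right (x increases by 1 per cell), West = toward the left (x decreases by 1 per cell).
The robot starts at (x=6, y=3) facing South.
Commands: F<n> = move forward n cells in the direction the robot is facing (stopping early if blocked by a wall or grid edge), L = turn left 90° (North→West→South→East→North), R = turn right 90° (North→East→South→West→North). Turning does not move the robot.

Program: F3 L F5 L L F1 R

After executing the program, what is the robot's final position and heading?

Answer: Final position: (x=9, y=6), facing North

Derivation:
Start: (x=6, y=3), facing South
  F3: move forward 3, now at (x=6, y=6)
  L: turn left, now facing East
  F5: move forward 4/5 (blocked), now at (x=10, y=6)
  L: turn left, now facing North
  L: turn left, now facing West
  F1: move forward 1, now at (x=9, y=6)
  R: turn right, now facing North
Final: (x=9, y=6), facing North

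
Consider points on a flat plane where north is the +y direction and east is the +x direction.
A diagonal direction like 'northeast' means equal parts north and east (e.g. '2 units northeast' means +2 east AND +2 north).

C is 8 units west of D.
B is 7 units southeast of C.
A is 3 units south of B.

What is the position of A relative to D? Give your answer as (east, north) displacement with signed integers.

Answer: A is at (east=-1, north=-10) relative to D.

Derivation:
Place D at the origin (east=0, north=0).
  C is 8 units west of D: delta (east=-8, north=+0); C at (east=-8, north=0).
  B is 7 units southeast of C: delta (east=+7, north=-7); B at (east=-1, north=-7).
  A is 3 units south of B: delta (east=+0, north=-3); A at (east=-1, north=-10).
Therefore A relative to D: (east=-1, north=-10).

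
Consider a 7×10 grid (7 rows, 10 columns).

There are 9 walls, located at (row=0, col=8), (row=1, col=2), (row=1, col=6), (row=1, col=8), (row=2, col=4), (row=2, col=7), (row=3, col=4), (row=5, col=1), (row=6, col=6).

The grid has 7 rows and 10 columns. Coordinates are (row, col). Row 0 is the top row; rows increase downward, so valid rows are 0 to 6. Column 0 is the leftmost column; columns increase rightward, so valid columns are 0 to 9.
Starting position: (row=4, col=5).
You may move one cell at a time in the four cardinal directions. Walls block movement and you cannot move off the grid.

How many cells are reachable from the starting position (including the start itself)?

Answer: Reachable cells: 61

Derivation:
BFS flood-fill from (row=4, col=5):
  Distance 0: (row=4, col=5)
  Distance 1: (row=3, col=5), (row=4, col=4), (row=4, col=6), (row=5, col=5)
  Distance 2: (row=2, col=5), (row=3, col=6), (row=4, col=3), (row=4, col=7), (row=5, col=4), (row=5, col=6), (row=6, col=5)
  Distance 3: (row=1, col=5), (row=2, col=6), (row=3, col=3), (row=3, col=7), (row=4, col=2), (row=4, col=8), (row=5, col=3), (row=5, col=7), (row=6, col=4)
  Distance 4: (row=0, col=5), (row=1, col=4), (row=2, col=3), (row=3, col=2), (row=3, col=8), (row=4, col=1), (row=4, col=9), (row=5, col=2), (row=5, col=8), (row=6, col=3), (row=6, col=7)
  Distance 5: (row=0, col=4), (row=0, col=6), (row=1, col=3), (row=2, col=2), (row=2, col=8), (row=3, col=1), (row=3, col=9), (row=4, col=0), (row=5, col=9), (row=6, col=2), (row=6, col=8)
  Distance 6: (row=0, col=3), (row=0, col=7), (row=2, col=1), (row=2, col=9), (row=3, col=0), (row=5, col=0), (row=6, col=1), (row=6, col=9)
  Distance 7: (row=0, col=2), (row=1, col=1), (row=1, col=7), (row=1, col=9), (row=2, col=0), (row=6, col=0)
  Distance 8: (row=0, col=1), (row=0, col=9), (row=1, col=0)
  Distance 9: (row=0, col=0)
Total reachable: 61 (grid has 61 open cells total)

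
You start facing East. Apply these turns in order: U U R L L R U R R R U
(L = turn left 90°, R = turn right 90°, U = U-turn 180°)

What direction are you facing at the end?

Start: East
  U (U-turn (180°)) -> West
  U (U-turn (180°)) -> East
  R (right (90° clockwise)) -> South
  L (left (90° counter-clockwise)) -> East
  L (left (90° counter-clockwise)) -> North
  R (right (90° clockwise)) -> East
  U (U-turn (180°)) -> West
  R (right (90° clockwise)) -> North
  R (right (90° clockwise)) -> East
  R (right (90° clockwise)) -> South
  U (U-turn (180°)) -> North
Final: North

Answer: Final heading: North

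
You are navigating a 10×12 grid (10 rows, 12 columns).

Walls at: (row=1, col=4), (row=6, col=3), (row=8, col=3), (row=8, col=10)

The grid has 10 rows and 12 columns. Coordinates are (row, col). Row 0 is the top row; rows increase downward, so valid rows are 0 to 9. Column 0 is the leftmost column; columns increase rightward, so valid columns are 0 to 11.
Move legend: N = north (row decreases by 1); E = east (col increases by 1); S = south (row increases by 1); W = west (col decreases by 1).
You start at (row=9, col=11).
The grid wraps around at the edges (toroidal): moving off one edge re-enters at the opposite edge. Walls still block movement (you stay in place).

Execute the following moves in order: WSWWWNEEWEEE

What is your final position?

Answer: Final position: (row=9, col=11)

Derivation:
Start: (row=9, col=11)
  W (west): (row=9, col=11) -> (row=9, col=10)
  S (south): (row=9, col=10) -> (row=0, col=10)
  W (west): (row=0, col=10) -> (row=0, col=9)
  W (west): (row=0, col=9) -> (row=0, col=8)
  W (west): (row=0, col=8) -> (row=0, col=7)
  N (north): (row=0, col=7) -> (row=9, col=7)
  E (east): (row=9, col=7) -> (row=9, col=8)
  E (east): (row=9, col=8) -> (row=9, col=9)
  W (west): (row=9, col=9) -> (row=9, col=8)
  E (east): (row=9, col=8) -> (row=9, col=9)
  E (east): (row=9, col=9) -> (row=9, col=10)
  E (east): (row=9, col=10) -> (row=9, col=11)
Final: (row=9, col=11)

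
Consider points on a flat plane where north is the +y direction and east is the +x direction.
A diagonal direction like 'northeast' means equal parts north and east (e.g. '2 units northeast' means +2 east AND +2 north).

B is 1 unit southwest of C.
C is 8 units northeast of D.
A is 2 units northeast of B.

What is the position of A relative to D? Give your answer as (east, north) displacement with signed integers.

Place D at the origin (east=0, north=0).
  C is 8 units northeast of D: delta (east=+8, north=+8); C at (east=8, north=8).
  B is 1 unit southwest of C: delta (east=-1, north=-1); B at (east=7, north=7).
  A is 2 units northeast of B: delta (east=+2, north=+2); A at (east=9, north=9).
Therefore A relative to D: (east=9, north=9).

Answer: A is at (east=9, north=9) relative to D.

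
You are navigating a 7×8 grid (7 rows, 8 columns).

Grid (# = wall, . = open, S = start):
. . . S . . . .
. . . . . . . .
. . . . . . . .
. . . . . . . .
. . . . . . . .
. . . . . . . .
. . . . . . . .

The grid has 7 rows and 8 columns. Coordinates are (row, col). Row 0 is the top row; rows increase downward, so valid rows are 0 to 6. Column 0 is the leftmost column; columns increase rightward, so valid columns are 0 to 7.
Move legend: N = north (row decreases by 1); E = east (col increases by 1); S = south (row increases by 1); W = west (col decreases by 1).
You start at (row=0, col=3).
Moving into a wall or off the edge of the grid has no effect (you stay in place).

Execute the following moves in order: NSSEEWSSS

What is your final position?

Answer: Final position: (row=5, col=4)

Derivation:
Start: (row=0, col=3)
  N (north): blocked, stay at (row=0, col=3)
  S (south): (row=0, col=3) -> (row=1, col=3)
  S (south): (row=1, col=3) -> (row=2, col=3)
  E (east): (row=2, col=3) -> (row=2, col=4)
  E (east): (row=2, col=4) -> (row=2, col=5)
  W (west): (row=2, col=5) -> (row=2, col=4)
  S (south): (row=2, col=4) -> (row=3, col=4)
  S (south): (row=3, col=4) -> (row=4, col=4)
  S (south): (row=4, col=4) -> (row=5, col=4)
Final: (row=5, col=4)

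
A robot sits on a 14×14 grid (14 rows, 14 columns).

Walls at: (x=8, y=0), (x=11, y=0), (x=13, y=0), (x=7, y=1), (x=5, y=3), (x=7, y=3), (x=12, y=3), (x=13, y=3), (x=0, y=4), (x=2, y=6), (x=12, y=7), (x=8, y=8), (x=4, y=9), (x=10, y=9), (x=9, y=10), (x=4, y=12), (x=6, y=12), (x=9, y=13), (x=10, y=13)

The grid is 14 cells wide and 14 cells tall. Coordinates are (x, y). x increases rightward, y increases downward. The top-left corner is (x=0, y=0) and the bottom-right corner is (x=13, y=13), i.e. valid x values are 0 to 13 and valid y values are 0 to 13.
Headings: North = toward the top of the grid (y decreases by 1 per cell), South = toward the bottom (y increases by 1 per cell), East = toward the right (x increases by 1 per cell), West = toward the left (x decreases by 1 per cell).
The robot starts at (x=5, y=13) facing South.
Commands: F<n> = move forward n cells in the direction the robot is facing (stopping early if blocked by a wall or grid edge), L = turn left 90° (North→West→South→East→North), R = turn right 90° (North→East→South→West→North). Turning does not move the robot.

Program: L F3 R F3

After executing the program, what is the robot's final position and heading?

Start: (x=5, y=13), facing South
  L: turn left, now facing East
  F3: move forward 3, now at (x=8, y=13)
  R: turn right, now facing South
  F3: move forward 0/3 (blocked), now at (x=8, y=13)
Final: (x=8, y=13), facing South

Answer: Final position: (x=8, y=13), facing South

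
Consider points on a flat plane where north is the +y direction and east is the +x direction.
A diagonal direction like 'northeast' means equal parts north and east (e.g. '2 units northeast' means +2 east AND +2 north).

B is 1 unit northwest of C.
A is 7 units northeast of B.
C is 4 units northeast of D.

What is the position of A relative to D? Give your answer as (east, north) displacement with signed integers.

Place D at the origin (east=0, north=0).
  C is 4 units northeast of D: delta (east=+4, north=+4); C at (east=4, north=4).
  B is 1 unit northwest of C: delta (east=-1, north=+1); B at (east=3, north=5).
  A is 7 units northeast of B: delta (east=+7, north=+7); A at (east=10, north=12).
Therefore A relative to D: (east=10, north=12).

Answer: A is at (east=10, north=12) relative to D.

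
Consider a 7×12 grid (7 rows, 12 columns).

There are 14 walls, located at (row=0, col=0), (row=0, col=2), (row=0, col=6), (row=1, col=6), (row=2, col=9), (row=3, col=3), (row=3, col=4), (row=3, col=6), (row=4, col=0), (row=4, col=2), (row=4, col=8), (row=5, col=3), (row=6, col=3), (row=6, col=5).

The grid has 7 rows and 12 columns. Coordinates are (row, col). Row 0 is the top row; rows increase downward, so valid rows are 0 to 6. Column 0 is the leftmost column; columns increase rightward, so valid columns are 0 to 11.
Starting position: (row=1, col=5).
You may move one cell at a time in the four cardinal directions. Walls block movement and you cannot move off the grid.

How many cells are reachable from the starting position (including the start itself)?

Answer: Reachable cells: 70

Derivation:
BFS flood-fill from (row=1, col=5):
  Distance 0: (row=1, col=5)
  Distance 1: (row=0, col=5), (row=1, col=4), (row=2, col=5)
  Distance 2: (row=0, col=4), (row=1, col=3), (row=2, col=4), (row=2, col=6), (row=3, col=5)
  Distance 3: (row=0, col=3), (row=1, col=2), (row=2, col=3), (row=2, col=7), (row=4, col=5)
  Distance 4: (row=1, col=1), (row=1, col=7), (row=2, col=2), (row=2, col=8), (row=3, col=7), (row=4, col=4), (row=4, col=6), (row=5, col=5)
  Distance 5: (row=0, col=1), (row=0, col=7), (row=1, col=0), (row=1, col=8), (row=2, col=1), (row=3, col=2), (row=3, col=8), (row=4, col=3), (row=4, col=7), (row=5, col=4), (row=5, col=6)
  Distance 6: (row=0, col=8), (row=1, col=9), (row=2, col=0), (row=3, col=1), (row=3, col=9), (row=5, col=7), (row=6, col=4), (row=6, col=6)
  Distance 7: (row=0, col=9), (row=1, col=10), (row=3, col=0), (row=3, col=10), (row=4, col=1), (row=4, col=9), (row=5, col=8), (row=6, col=7)
  Distance 8: (row=0, col=10), (row=1, col=11), (row=2, col=10), (row=3, col=11), (row=4, col=10), (row=5, col=1), (row=5, col=9), (row=6, col=8)
  Distance 9: (row=0, col=11), (row=2, col=11), (row=4, col=11), (row=5, col=0), (row=5, col=2), (row=5, col=10), (row=6, col=1), (row=6, col=9)
  Distance 10: (row=5, col=11), (row=6, col=0), (row=6, col=2), (row=6, col=10)
  Distance 11: (row=6, col=11)
Total reachable: 70 (grid has 70 open cells total)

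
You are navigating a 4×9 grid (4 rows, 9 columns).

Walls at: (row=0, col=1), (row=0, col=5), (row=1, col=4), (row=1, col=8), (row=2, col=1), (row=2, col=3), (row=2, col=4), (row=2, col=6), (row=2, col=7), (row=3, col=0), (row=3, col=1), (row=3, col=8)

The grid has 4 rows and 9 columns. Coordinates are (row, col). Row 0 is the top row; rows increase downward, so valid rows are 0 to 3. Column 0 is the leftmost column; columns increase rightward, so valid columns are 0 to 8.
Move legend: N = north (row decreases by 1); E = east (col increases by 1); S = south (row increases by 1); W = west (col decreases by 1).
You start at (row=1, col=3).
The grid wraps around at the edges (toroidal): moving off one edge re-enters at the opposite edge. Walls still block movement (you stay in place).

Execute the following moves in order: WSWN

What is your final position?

Start: (row=1, col=3)
  W (west): (row=1, col=3) -> (row=1, col=2)
  S (south): (row=1, col=2) -> (row=2, col=2)
  W (west): blocked, stay at (row=2, col=2)
  N (north): (row=2, col=2) -> (row=1, col=2)
Final: (row=1, col=2)

Answer: Final position: (row=1, col=2)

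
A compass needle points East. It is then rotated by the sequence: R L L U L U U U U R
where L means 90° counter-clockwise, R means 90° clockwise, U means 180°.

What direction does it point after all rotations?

Start: East
  R (right (90° clockwise)) -> South
  L (left (90° counter-clockwise)) -> East
  L (left (90° counter-clockwise)) -> North
  U (U-turn (180°)) -> South
  L (left (90° counter-clockwise)) -> East
  U (U-turn (180°)) -> West
  U (U-turn (180°)) -> East
  U (U-turn (180°)) -> West
  U (U-turn (180°)) -> East
  R (right (90° clockwise)) -> South
Final: South

Answer: Final heading: South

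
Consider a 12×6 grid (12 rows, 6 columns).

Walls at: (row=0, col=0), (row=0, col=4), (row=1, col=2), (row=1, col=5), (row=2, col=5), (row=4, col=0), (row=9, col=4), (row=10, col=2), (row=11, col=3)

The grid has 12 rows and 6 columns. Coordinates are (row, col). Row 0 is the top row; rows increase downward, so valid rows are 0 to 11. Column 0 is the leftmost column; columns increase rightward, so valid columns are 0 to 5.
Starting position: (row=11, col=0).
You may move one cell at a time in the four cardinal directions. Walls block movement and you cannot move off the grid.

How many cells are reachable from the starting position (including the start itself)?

BFS flood-fill from (row=11, col=0):
  Distance 0: (row=11, col=0)
  Distance 1: (row=10, col=0), (row=11, col=1)
  Distance 2: (row=9, col=0), (row=10, col=1), (row=11, col=2)
  Distance 3: (row=8, col=0), (row=9, col=1)
  Distance 4: (row=7, col=0), (row=8, col=1), (row=9, col=2)
  Distance 5: (row=6, col=0), (row=7, col=1), (row=8, col=2), (row=9, col=3)
  Distance 6: (row=5, col=0), (row=6, col=1), (row=7, col=2), (row=8, col=3), (row=10, col=3)
  Distance 7: (row=5, col=1), (row=6, col=2), (row=7, col=3), (row=8, col=4), (row=10, col=4)
  Distance 8: (row=4, col=1), (row=5, col=2), (row=6, col=3), (row=7, col=4), (row=8, col=5), (row=10, col=5), (row=11, col=4)
  Distance 9: (row=3, col=1), (row=4, col=2), (row=5, col=3), (row=6, col=4), (row=7, col=5), (row=9, col=5), (row=11, col=5)
  Distance 10: (row=2, col=1), (row=3, col=0), (row=3, col=2), (row=4, col=3), (row=5, col=4), (row=6, col=5)
  Distance 11: (row=1, col=1), (row=2, col=0), (row=2, col=2), (row=3, col=3), (row=4, col=4), (row=5, col=5)
  Distance 12: (row=0, col=1), (row=1, col=0), (row=2, col=3), (row=3, col=4), (row=4, col=5)
  Distance 13: (row=0, col=2), (row=1, col=3), (row=2, col=4), (row=3, col=5)
  Distance 14: (row=0, col=3), (row=1, col=4)
Total reachable: 62 (grid has 63 open cells total)

Answer: Reachable cells: 62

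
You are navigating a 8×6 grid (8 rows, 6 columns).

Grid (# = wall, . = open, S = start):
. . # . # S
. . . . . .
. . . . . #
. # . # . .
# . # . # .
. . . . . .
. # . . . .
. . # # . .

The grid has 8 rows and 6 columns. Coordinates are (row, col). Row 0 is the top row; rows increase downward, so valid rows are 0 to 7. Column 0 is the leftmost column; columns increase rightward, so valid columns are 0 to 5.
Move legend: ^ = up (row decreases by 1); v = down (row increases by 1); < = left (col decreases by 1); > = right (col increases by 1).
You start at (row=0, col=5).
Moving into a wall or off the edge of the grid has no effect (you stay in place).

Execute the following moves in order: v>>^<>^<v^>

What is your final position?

Start: (row=0, col=5)
  v (down): (row=0, col=5) -> (row=1, col=5)
  > (right): blocked, stay at (row=1, col=5)
  > (right): blocked, stay at (row=1, col=5)
  ^ (up): (row=1, col=5) -> (row=0, col=5)
  < (left): blocked, stay at (row=0, col=5)
  > (right): blocked, stay at (row=0, col=5)
  ^ (up): blocked, stay at (row=0, col=5)
  < (left): blocked, stay at (row=0, col=5)
  v (down): (row=0, col=5) -> (row=1, col=5)
  ^ (up): (row=1, col=5) -> (row=0, col=5)
  > (right): blocked, stay at (row=0, col=5)
Final: (row=0, col=5)

Answer: Final position: (row=0, col=5)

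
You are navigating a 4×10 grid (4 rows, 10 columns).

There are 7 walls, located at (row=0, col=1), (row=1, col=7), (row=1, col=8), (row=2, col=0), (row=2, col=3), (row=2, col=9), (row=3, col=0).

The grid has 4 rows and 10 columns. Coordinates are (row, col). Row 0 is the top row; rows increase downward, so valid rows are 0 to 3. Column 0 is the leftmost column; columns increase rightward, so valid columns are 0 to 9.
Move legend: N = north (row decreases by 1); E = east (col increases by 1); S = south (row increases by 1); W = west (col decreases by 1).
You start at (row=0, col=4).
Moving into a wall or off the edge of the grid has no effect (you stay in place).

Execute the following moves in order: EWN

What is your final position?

Start: (row=0, col=4)
  E (east): (row=0, col=4) -> (row=0, col=5)
  W (west): (row=0, col=5) -> (row=0, col=4)
  N (north): blocked, stay at (row=0, col=4)
Final: (row=0, col=4)

Answer: Final position: (row=0, col=4)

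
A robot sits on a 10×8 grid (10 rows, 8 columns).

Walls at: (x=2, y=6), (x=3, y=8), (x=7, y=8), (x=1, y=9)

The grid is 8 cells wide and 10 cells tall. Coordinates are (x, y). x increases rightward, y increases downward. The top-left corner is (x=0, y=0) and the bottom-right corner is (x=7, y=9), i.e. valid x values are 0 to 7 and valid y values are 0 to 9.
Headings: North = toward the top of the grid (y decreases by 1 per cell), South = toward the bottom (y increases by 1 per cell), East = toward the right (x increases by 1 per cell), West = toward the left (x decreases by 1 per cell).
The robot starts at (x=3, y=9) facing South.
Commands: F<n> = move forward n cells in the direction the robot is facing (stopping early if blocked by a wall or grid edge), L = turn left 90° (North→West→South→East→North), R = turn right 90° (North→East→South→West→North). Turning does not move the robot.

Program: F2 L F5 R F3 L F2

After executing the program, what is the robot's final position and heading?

Start: (x=3, y=9), facing South
  F2: move forward 0/2 (blocked), now at (x=3, y=9)
  L: turn left, now facing East
  F5: move forward 4/5 (blocked), now at (x=7, y=9)
  R: turn right, now facing South
  F3: move forward 0/3 (blocked), now at (x=7, y=9)
  L: turn left, now facing East
  F2: move forward 0/2 (blocked), now at (x=7, y=9)
Final: (x=7, y=9), facing East

Answer: Final position: (x=7, y=9), facing East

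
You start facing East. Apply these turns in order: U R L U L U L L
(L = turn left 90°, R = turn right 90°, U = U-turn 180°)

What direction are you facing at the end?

Start: East
  U (U-turn (180°)) -> West
  R (right (90° clockwise)) -> North
  L (left (90° counter-clockwise)) -> West
  U (U-turn (180°)) -> East
  L (left (90° counter-clockwise)) -> North
  U (U-turn (180°)) -> South
  L (left (90° counter-clockwise)) -> East
  L (left (90° counter-clockwise)) -> North
Final: North

Answer: Final heading: North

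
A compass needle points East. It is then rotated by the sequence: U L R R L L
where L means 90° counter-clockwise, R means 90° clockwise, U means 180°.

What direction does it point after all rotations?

Answer: Final heading: South

Derivation:
Start: East
  U (U-turn (180°)) -> West
  L (left (90° counter-clockwise)) -> South
  R (right (90° clockwise)) -> West
  R (right (90° clockwise)) -> North
  L (left (90° counter-clockwise)) -> West
  L (left (90° counter-clockwise)) -> South
Final: South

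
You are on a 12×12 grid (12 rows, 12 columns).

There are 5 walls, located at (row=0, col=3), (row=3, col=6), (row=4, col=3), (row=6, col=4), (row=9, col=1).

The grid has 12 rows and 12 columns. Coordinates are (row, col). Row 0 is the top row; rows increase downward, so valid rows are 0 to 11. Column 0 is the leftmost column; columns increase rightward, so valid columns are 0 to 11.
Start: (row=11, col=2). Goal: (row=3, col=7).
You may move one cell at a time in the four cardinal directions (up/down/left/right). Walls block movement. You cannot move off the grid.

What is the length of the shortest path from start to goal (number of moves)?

Answer: Shortest path length: 13

Derivation:
BFS from (row=11, col=2) until reaching (row=3, col=7):
  Distance 0: (row=11, col=2)
  Distance 1: (row=10, col=2), (row=11, col=1), (row=11, col=3)
  Distance 2: (row=9, col=2), (row=10, col=1), (row=10, col=3), (row=11, col=0), (row=11, col=4)
  Distance 3: (row=8, col=2), (row=9, col=3), (row=10, col=0), (row=10, col=4), (row=11, col=5)
  Distance 4: (row=7, col=2), (row=8, col=1), (row=8, col=3), (row=9, col=0), (row=9, col=4), (row=10, col=5), (row=11, col=6)
  Distance 5: (row=6, col=2), (row=7, col=1), (row=7, col=3), (row=8, col=0), (row=8, col=4), (row=9, col=5), (row=10, col=6), (row=11, col=7)
  Distance 6: (row=5, col=2), (row=6, col=1), (row=6, col=3), (row=7, col=0), (row=7, col=4), (row=8, col=5), (row=9, col=6), (row=10, col=7), (row=11, col=8)
  Distance 7: (row=4, col=2), (row=5, col=1), (row=5, col=3), (row=6, col=0), (row=7, col=5), (row=8, col=6), (row=9, col=7), (row=10, col=8), (row=11, col=9)
  Distance 8: (row=3, col=2), (row=4, col=1), (row=5, col=0), (row=5, col=4), (row=6, col=5), (row=7, col=6), (row=8, col=7), (row=9, col=8), (row=10, col=9), (row=11, col=10)
  Distance 9: (row=2, col=2), (row=3, col=1), (row=3, col=3), (row=4, col=0), (row=4, col=4), (row=5, col=5), (row=6, col=6), (row=7, col=7), (row=8, col=8), (row=9, col=9), (row=10, col=10), (row=11, col=11)
  Distance 10: (row=1, col=2), (row=2, col=1), (row=2, col=3), (row=3, col=0), (row=3, col=4), (row=4, col=5), (row=5, col=6), (row=6, col=7), (row=7, col=8), (row=8, col=9), (row=9, col=10), (row=10, col=11)
  Distance 11: (row=0, col=2), (row=1, col=1), (row=1, col=3), (row=2, col=0), (row=2, col=4), (row=3, col=5), (row=4, col=6), (row=5, col=7), (row=6, col=8), (row=7, col=9), (row=8, col=10), (row=9, col=11)
  Distance 12: (row=0, col=1), (row=1, col=0), (row=1, col=4), (row=2, col=5), (row=4, col=7), (row=5, col=8), (row=6, col=9), (row=7, col=10), (row=8, col=11)
  Distance 13: (row=0, col=0), (row=0, col=4), (row=1, col=5), (row=2, col=6), (row=3, col=7), (row=4, col=8), (row=5, col=9), (row=6, col=10), (row=7, col=11)  <- goal reached here
One shortest path (13 moves): (row=11, col=2) -> (row=11, col=3) -> (row=11, col=4) -> (row=11, col=5) -> (row=11, col=6) -> (row=11, col=7) -> (row=10, col=7) -> (row=9, col=7) -> (row=8, col=7) -> (row=7, col=7) -> (row=6, col=7) -> (row=5, col=7) -> (row=4, col=7) -> (row=3, col=7)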